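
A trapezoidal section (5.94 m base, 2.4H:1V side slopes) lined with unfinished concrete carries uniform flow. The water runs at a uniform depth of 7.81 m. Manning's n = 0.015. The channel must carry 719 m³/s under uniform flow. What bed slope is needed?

With bottom width b = 5.94 m and side slope z = 2.4: A = (b + zy)y = (5.94 + 2.4×7.81)×7.81 = 192.8 m²; P = b + 2y√(1+z²) = 5.94 + 2×7.81×2.6 = 46.55 m.
Hydraulic radius R = A/P = 192.8/46.55 = 4.141 m.
From Manning's equation, S = [nQ / (1 A R^(2/3))]² = [0.015 × 719 / (1 × 192.8 × 4.141^(2/3))]² = 0.000471.

S = 0.000471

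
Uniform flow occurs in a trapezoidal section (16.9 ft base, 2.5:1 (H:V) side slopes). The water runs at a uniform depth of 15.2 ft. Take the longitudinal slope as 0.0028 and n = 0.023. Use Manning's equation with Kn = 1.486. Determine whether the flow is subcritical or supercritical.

With bottom width b = 16.9 ft and side slope z = 2.5: A = (b + zy)y = (16.9 + 2.5×15.2)×15.2 = 834.5 ft²; P = b + 2y√(1+z²) = 16.9 + 2×15.2×2.693 = 98.75 ft.
Hydraulic radius R = A/P = 834.5/98.75 = 8.45 ft.
V = (1.486/n) R^(2/3) √S = (1.486/0.023) × 8.45^(2/3) × √0.0028 = 14.18 ft/s. Hydraulic depth D_h = A/T = 834.5/92.9 = 8.983 ft.
Froude number Fr = V/√(g·D_h) = 14.18/√(32.2×8.983) = 0.834, which is less than 1, so the flow is subcritical.

subcritical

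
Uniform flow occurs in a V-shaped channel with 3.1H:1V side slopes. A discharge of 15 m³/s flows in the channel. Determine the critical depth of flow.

y_c = 1.37 m

At critical depth, Q² T / (g A³) = 1, i.e. A³/T = Q²/g = 15²/9.81 = 22.94.
Try y = 1.63 m: A³/T = 55.29 — over.
Try y = 1.1 m: A³/T = 7.739 — short.
Try y = 1.37 m: A³/T = 23.19 — ≈ 22.94.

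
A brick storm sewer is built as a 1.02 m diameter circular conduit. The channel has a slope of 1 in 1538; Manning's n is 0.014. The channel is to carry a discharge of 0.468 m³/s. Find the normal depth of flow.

Manning's equation rearranged: A R^(2/3) = nQ / (1·√S) = 0.014 × 0.468 / (√0.0006502) = 0.257.
At y = 0.556 m: A R^(2/3) = 0.1897 — low.
At y = 0.824 m: A R^(2/3) = 0.3242 — high.
At y = 0.679 m: A R^(2/3) = 0.257 — matches.

y_n = 0.679 m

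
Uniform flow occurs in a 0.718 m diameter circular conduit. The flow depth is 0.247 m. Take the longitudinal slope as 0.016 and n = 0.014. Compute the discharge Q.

For a circular section of diameter D = 0.718 m at depth y = 0.247 m, the central angle is θ = 2 arccos(1 − 2y/D) = 2.507 rad. Then A = (D²/8)(θ − sin θ) = 0.1234 m² and P = Dθ/2 = 0.9 m.
Hydraulic radius R = A/P = 0.1234/0.9 = 0.1371 m.
Manning's equation: Q = (1/n) A R^(2/3) S^(1/2) = (1/0.014) × 0.1234 × 0.1371^(2/3) × 0.016^(1/2) = 0.296 m³/s.

Q = 0.296 m³/s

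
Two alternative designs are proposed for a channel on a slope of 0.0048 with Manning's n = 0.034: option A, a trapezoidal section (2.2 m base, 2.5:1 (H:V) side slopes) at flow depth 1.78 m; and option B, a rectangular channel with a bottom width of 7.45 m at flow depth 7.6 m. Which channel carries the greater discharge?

channel B

Channel A: With bottom width b = 2.2 m and side slope z = 2.5: A = (b + zy)y = (2.2 + 2.5×1.78)×1.78 = 11.84 m²; P = b + 2y√(1+z²) = 2.2 + 2×1.78×2.693 = 11.79 m. Hydraulic radius R = A/P = 11.84/11.79 = 1.004 m. Q_A = (1/0.034)·11.84·1.004^(2/3)·√0.0048 = 24.19 m³/s.
Channel B: Flow area A = b·y = 7.45 × 7.6 = 56.62 m². Wetted perimeter P = b + 2y = 7.45 + 2×7.6 = 22.65 m. Hydraulic radius R = A/P = 56.62/22.65 = 2.5 m. Q_B = (1/0.034)·56.62·2.5^(2/3)·√0.0048 = 212.5 m³/s.
Q_A = 24.19 m³/s vs Q_B = 212.5 m³/s, so channel B carries more.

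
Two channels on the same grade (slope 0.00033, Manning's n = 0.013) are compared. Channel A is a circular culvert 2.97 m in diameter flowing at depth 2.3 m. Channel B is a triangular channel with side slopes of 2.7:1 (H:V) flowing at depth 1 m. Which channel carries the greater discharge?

channel A

Channel A: For a circular section of diameter D = 2.97 m at depth y = 2.3 m, the central angle is θ = 2 arccos(1 − 2y/D) = 4.304 rad. Then A = (D²/8)(θ − sin θ) = 5.757 m² and P = Dθ/2 = 6.391 m. Hydraulic radius R = A/P = 5.757/6.391 = 0.9008 m. Q_A = (1/0.013)·5.757·0.9008^(2/3)·√0.00033 = 7.503 m³/s.
Channel B: For a triangular section with side slope z = 2.7: A = zy² = 2.7×1² = 2.7 m²; P = 2y√(1+z²) = 2×1×2.879 = 5.758 m. Hydraulic radius R = A/P = 2.7/5.758 = 0.4689 m. Q_B = (1/0.013)·2.7·0.4689^(2/3)·√0.00033 = 2.277 m³/s.
Q_A = 7.503 m³/s vs Q_B = 2.277 m³/s, so channel A carries more.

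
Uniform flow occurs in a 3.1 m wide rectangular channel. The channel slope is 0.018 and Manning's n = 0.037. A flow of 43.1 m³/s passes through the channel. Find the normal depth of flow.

y_n = 3.63 m

Manning's equation rearranged: A R^(2/3) = nQ / (1·√S) = 0.037 × 43.1 / (√0.018) = 11.89.
Trying y = 4.58 m: A R^(2/3) = 15.66 — high.
Trying y = 3.63 m: A R^(2/3) = 11.89 — matches.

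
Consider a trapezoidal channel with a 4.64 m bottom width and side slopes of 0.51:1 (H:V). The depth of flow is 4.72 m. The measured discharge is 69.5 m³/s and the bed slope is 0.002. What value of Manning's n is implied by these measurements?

With bottom width b = 4.64 m and side slope z = 0.51: A = (b + zy)y = (4.64 + 0.51×4.72)×4.72 = 33.26 m²; P = b + 2y√(1+z²) = 4.64 + 2×4.72×1.123 = 15.24 m.
Hydraulic radius R = A/P = 33.26/15.24 = 2.183 m.
Rearranging Manning's equation: n = (1/Q) A R^(2/3) S^(1/2) = (1/69.5) × 33.26 × 2.183^(2/3) × √0.002 = 0.036.

n = 0.036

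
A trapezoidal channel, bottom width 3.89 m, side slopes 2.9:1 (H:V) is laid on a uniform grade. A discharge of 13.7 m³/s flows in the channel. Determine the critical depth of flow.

y_c = 0.866 m

At critical depth, Q² T / (g A³) = 1, i.e. A³/T = Q²/g = 13.7²/9.81 = 19.13.
At y = 0.626 m: A³/T = 6.058 — too small.
At y = 0.866 m: A³/T = 19.11 — close enough.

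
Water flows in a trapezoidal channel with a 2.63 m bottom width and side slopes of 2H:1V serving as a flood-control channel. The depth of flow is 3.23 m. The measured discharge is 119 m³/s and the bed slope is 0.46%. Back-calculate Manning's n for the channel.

With bottom width b = 2.63 m and side slope z = 2: A = (b + zy)y = (2.63 + 2×3.23)×3.23 = 29.36 m²; P = b + 2y√(1+z²) = 2.63 + 2×3.23×2.236 = 17.07 m.
Hydraulic radius R = A/P = 29.36/17.07 = 1.72 m.
Rearranging Manning's equation: n = (1/Q) A R^(2/3) S^(1/2) = (1/119) × 29.36 × 1.72^(2/3) × √0.0046 = 0.024.

n = 0.024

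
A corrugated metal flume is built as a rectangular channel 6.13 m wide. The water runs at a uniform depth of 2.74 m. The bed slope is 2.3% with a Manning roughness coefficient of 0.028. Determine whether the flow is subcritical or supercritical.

supercritical

Flow area A = b·y = 6.13 × 2.74 = 16.8 m². Wetted perimeter P = b + 2y = 6.13 + 2×2.74 = 11.61 m.
Hydraulic radius R = A/P = 16.8/11.61 = 1.447 m.
V = (1/n) R^(2/3) √S = (1/0.028) × 1.447^(2/3) × √0.023 = 6.928 m/s. Hydraulic depth D_h = A/T = 16.8/6.13 = 2.74 m.
Froude number Fr = V/√(g·D_h) = 6.928/√(9.81×2.74) = 1.34, which is greater than 1, so the flow is supercritical.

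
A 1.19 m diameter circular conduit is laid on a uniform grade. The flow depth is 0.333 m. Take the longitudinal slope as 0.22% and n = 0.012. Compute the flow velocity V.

V = 1.3 m/s

For a circular section of diameter D = 1.19 m at depth y = 0.333 m, the central angle is θ = 2 arccos(1 − 2y/D) = 2.23 rad. Then A = (D²/8)(θ − sin θ) = 0.2547 m² and P = Dθ/2 = 1.327 m.
Hydraulic radius R = A/P = 0.2547/1.327 = 0.192 m.
From Manning's equation, V = (1/n) R^(2/3) S^(1/2) = (1/0.012) × 0.192^(2/3) × 0.0022^(1/2) = 1.3 m/s.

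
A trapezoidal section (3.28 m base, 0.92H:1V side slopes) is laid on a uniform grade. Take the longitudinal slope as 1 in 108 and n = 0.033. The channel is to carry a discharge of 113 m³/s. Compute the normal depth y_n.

y_n = 3.77 m

Manning's equation rearranged: A R^(2/3) = nQ / (1·√S) = 0.033 × 113 / (√0.009259) = 38.75.
Trying y = 2.98 m: A R^(2/3) = 24.31 — low.
Trying y = 3.77 m: A R^(2/3) = 38.77 — matches.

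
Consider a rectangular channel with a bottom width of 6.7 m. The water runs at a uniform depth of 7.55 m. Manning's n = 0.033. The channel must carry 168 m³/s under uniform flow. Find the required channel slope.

S = 0.00391

Flow area A = b·y = 6.7 × 7.55 = 50.59 m². Wetted perimeter P = b + 2y = 6.7 + 2×7.55 = 21.8 m.
Hydraulic radius R = A/P = 50.59/21.8 = 2.32 m.
From Manning's equation, S = [nQ / (1 A R^(2/3))]² = [0.033 × 168 / (1 × 50.59 × 2.32^(2/3))]² = 0.00391.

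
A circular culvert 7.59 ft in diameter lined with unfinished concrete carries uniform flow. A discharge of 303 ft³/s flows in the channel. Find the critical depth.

y_c = 4.47 ft

At critical depth, Q² T / (g A³) = 1, i.e. A³/T = Q²/g = 303²/32.2 = 2851.
Try y = 5.15 ft: A³/T = 4925 — over.
Try y = 3.58 ft: A³/T = 1221 — short.
Try y = 4.47 ft: A³/T = 2851 — matches.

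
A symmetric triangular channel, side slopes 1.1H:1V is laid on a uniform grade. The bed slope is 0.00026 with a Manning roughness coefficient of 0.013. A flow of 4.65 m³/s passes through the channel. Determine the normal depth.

Manning's equation rearranged: A R^(2/3) = nQ / (1·√S) = 0.013 × 4.65 / (√0.00026) = 3.749.
At y = 2.52 m: A R^(2/3) = 6.667 — too large.
At y = 1.66 m: A R^(2/3) = 2.19 — too small.
At y = 2.03 m: A R^(2/3) = 3.745 — matches.

y_n = 2.03 m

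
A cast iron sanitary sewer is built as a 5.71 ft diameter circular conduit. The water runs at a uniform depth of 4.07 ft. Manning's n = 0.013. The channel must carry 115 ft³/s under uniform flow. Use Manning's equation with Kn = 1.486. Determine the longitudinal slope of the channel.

S = 0.00131

For a circular section of diameter D = 5.71 ft at depth y = 4.07 ft, the central angle is θ = 2 arccos(1 − 2y/D) = 4.021 rad. Then A = (D²/8)(θ − sin θ) = 19.53 ft² and P = Dθ/2 = 11.48 ft.
Hydraulic radius R = A/P = 19.53/11.48 = 1.701 ft.
From Manning's equation, S = [nQ / (1.486 A R^(2/3))]² = [0.013 × 115 / (1.486 × 19.53 × 1.701^(2/3))]² = 0.00131.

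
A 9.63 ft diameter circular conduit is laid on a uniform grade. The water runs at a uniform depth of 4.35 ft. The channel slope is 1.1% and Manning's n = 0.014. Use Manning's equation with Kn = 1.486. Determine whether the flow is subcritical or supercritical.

supercritical

For a circular section of diameter D = 9.63 ft at depth y = 4.35 ft, the central angle is θ = 2 arccos(1 − 2y/D) = 2.948 rad. Then A = (D²/8)(θ − sin θ) = 31.95 ft² and P = Dθ/2 = 14.2 ft.
Hydraulic radius R = A/P = 31.95/14.2 = 2.251 ft.
V = (1.486/n) R^(2/3) √S = (1.486/0.014) × 2.251^(2/3) × √0.011 = 19.12 ft/s. Hydraulic depth D_h = A/T = 31.95/9.585 = 3.333 ft.
Froude number Fr = V/√(g·D_h) = 19.12/√(32.2×3.333) = 1.85, which is greater than 1, so the flow is supercritical.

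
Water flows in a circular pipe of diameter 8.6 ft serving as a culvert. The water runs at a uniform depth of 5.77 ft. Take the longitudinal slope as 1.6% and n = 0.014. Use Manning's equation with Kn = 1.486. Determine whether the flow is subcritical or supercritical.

supercritical

For a circular section of diameter D = 8.6 ft at depth y = 5.77 ft, the central angle is θ = 2 arccos(1 − 2y/D) = 3.839 rad. Then A = (D²/8)(θ − sin θ) = 41.44 ft² and P = Dθ/2 = 16.51 ft.
Hydraulic radius R = A/P = 41.44/16.51 = 2.51 ft.
V = (1.486/n) R^(2/3) √S = (1.486/0.014) × 2.51^(2/3) × √0.016 = 24.8 ft/s. Hydraulic depth D_h = A/T = 41.44/8.082 = 5.127 ft.
Froude number Fr = V/√(g·D_h) = 24.8/√(32.2×5.127) = 1.93, which is greater than 1, so the flow is supercritical.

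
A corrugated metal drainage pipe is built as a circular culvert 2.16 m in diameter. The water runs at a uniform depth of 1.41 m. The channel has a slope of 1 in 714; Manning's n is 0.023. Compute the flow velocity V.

V = 1.19 m/s

For a circular section of diameter D = 2.16 m at depth y = 1.41 m, the central angle is θ = 2 arccos(1 − 2y/D) = 3.763 rad. Then A = (D²/8)(θ − sin θ) = 2.534 m² and P = Dθ/2 = 4.064 m.
Hydraulic radius R = A/P = 2.534/4.064 = 0.6235 m.
From Manning's equation, V = (1/n) R^(2/3) S^(1/2) = (1/0.023) × 0.6235^(2/3) × 0.001401^(1/2) = 1.19 m/s.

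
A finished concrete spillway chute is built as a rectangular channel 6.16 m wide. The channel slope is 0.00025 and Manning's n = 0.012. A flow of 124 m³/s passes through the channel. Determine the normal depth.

Manning's equation rearranged: A R^(2/3) = nQ / (1·√S) = 0.012 × 124 / (√0.00025) = 94.11.
Try y = 6.43 m: A R^(2/3) = 64.59 — too small.
Try y = 9.65 m: A R^(2/3) = 104.6 — too large.
Try y = 8.81 m: A R^(2/3) = 94.07 — close enough.

y_n = 8.81 m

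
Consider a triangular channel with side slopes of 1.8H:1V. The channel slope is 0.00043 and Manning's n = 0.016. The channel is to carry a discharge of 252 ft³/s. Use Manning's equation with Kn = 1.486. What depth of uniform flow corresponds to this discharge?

Manning's equation rearranged: A R^(2/3) = nQ / (1.486·√S) = 0.016 × 252 / (1.486 × √0.00043) = 130.8.
At y = 5.18 ft: A R^(2/3) = 83.28 — too small.
At y = 7.8 ft: A R^(2/3) = 248.1 — too large.
At y = 6.14 ft: A R^(2/3) = 131 — matches.

y_n = 6.14 ft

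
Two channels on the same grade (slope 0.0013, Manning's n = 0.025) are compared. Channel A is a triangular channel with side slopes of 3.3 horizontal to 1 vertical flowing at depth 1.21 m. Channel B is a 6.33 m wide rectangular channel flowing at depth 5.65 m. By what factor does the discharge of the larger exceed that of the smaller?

Channel A: For a triangular section with side slope z = 3.3: A = zy² = 3.3×1.21² = 4.832 m²; P = 2y√(1+z²) = 2×1.21×3.448 = 8.345 m. Hydraulic radius R = A/P = 4.832/8.345 = 0.579 m. Q_A = (1/0.025)·4.832·0.579^(2/3)·√0.0013 = 4.841 m³/s.
Channel B: Flow area A = b·y = 6.33 × 5.65 = 35.76 m². Wetted perimeter P = b + 2y = 6.33 + 2×5.65 = 17.63 m. Hydraulic radius R = A/P = 35.76/17.63 = 2.029 m. Q_B = (1/0.025)·35.76·2.029^(2/3)·√0.0013 = 82.66 m³/s.
The larger discharge is 82.66 m³/s and the smaller is 4.841 m³/s; the ratio is 17.1.

17.1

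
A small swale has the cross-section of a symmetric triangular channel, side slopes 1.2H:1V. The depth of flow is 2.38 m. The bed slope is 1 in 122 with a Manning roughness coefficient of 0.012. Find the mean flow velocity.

V = 7.11 m/s

For a triangular section with side slope z = 1.2: A = zy² = 1.2×2.38² = 6.797 m²; P = 2y√(1+z²) = 2×2.38×1.562 = 7.435 m.
Hydraulic radius R = A/P = 6.797/7.435 = 0.9142 m.
From Manning's equation, V = (1/n) R^(2/3) S^(1/2) = (1/0.012) × 0.9142^(2/3) × 0.008197^(1/2) = 7.11 m/s.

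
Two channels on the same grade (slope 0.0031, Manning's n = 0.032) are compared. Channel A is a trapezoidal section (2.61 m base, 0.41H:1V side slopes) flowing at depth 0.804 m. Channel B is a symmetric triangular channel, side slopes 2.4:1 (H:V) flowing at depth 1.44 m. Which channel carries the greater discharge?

Channel A: With bottom width b = 2.61 m and side slope z = 0.41: A = (b + zy)y = (2.61 + 0.41×0.804)×0.804 = 2.363 m²; P = b + 2y√(1+z²) = 2.61 + 2×0.804×1.081 = 4.348 m. Hydraulic radius R = A/P = 2.363/4.348 = 0.5436 m. Q_A = (1/0.032)·2.363·0.5436^(2/3)·√0.0031 = 2.739 m³/s.
Channel B: For a triangular section with side slope z = 2.4: A = zy² = 2.4×1.44² = 4.977 m²; P = 2y√(1+z²) = 2×1.44×2.6 = 7.488 m. Hydraulic radius R = A/P = 4.977/7.488 = 0.6646 m. Q_B = (1/0.032)·4.977·0.6646^(2/3)·√0.0031 = 6.594 m³/s.
Q_A = 2.739 m³/s vs Q_B = 6.594 m³/s, so channel B carries more.

channel B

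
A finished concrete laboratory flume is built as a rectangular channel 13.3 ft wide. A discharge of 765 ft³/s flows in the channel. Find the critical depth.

y_c = 4.68 ft

For a rectangular channel, critical depth y_c = (q²/g)^(1/3) where q = Q/b = 765/13.3 = 57.52 ft²/s.
So y_c = (57.52²/32.2)^(1/3) = 4.68 ft.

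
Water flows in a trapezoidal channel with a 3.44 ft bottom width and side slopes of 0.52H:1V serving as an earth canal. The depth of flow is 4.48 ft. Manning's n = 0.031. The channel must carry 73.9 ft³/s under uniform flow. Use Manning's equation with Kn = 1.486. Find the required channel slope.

S = 0.0015

With bottom width b = 3.44 ft and side slope z = 0.52: A = (b + zy)y = (3.44 + 0.52×4.48)×4.48 = 25.85 ft²; P = b + 2y√(1+z²) = 3.44 + 2×4.48×1.127 = 13.54 ft.
Hydraulic radius R = A/P = 25.85/13.54 = 1.909 ft.
From Manning's equation, S = [nQ / (1.486 A R^(2/3))]² = [0.031 × 73.9 / (1.486 × 25.85 × 1.909^(2/3))]² = 0.0015.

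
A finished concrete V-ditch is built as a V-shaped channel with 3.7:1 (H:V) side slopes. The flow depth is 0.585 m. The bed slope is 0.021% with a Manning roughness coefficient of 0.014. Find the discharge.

Q = 0.564 m³/s

For a triangular section with side slope z = 3.7: A = zy² = 3.7×0.585² = 1.266 m²; P = 2y√(1+z²) = 2×0.585×3.833 = 4.484 m.
Hydraulic radius R = A/P = 1.266/4.484 = 0.2824 m.
Manning's equation: Q = (1/n) A R^(2/3) S^(1/2) = (1/0.014) × 1.266 × 0.2824^(2/3) × 0.00021^(1/2) = 0.564 m³/s.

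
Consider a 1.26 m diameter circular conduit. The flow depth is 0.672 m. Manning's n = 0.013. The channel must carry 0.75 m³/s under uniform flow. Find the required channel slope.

For a circular section of diameter D = 1.26 m at depth y = 0.672 m, the central angle is θ = 2 arccos(1 − 2y/D) = 3.275 rad. Then A = (D²/8)(θ − sin θ) = 0.6763 m² and P = Dθ/2 = 2.063 m.
Hydraulic radius R = A/P = 0.6763/2.063 = 0.3278 m.
From Manning's equation, S = [nQ / (1 A R^(2/3))]² = [0.013 × 0.75 / (1 × 0.6763 × 0.3278^(2/3))]² = 0.00092.

S = 0.00092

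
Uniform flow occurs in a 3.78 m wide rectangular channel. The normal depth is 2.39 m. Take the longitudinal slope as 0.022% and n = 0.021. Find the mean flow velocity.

V = 0.732 m/s

Flow area A = b·y = 3.78 × 2.39 = 9.034 m². Wetted perimeter P = b + 2y = 3.78 + 2×2.39 = 8.56 m.
Hydraulic radius R = A/P = 9.034/8.56 = 1.055 m.
From Manning's equation, V = (1/n) R^(2/3) S^(1/2) = (1/0.021) × 1.055^(2/3) × 0.00022^(1/2) = 0.732 m/s.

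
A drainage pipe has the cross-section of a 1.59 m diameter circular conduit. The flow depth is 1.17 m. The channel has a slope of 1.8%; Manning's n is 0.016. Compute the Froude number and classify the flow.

For a circular section of diameter D = 1.59 m at depth y = 1.17 m, the central angle is θ = 2 arccos(1 − 2y/D) = 4.124 rad. Then A = (D²/8)(θ − sin θ) = 1.566 m² and P = Dθ/2 = 3.279 m.
Hydraulic radius R = A/P = 1.566/3.279 = 0.4777 m.
V = (1/n) R^(2/3) √S = (1/0.016) × 0.4777^(2/3) × √0.018 = 5.124 m/s. Hydraulic depth D_h = A/T = 1.566/1.402 = 1.117 m.
Froude number Fr = V/√(g·D_h) = 5.124/√(9.81×1.117) = 1.55, which is greater than 1, so the flow is supercritical.

supercritical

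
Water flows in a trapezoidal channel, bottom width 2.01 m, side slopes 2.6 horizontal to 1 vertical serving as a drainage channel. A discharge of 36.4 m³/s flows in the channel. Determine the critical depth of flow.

At critical depth, Q² T / (g A³) = 1, i.e. A³/T = Q²/g = 36.4²/9.81 = 135.1.
At y = 1.5 m: A³/T = 71.02 — too small.
At y = 2.05 m: A³/T = 268.9 — too large.
At y = 1.75 m: A³/T = 136.2 — matches.

y_c = 1.75 m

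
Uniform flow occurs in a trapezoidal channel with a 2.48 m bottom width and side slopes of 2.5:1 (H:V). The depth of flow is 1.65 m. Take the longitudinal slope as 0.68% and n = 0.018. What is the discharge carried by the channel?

Q = 48.5 m³/s

With bottom width b = 2.48 m and side slope z = 2.5: A = (b + zy)y = (2.48 + 2.5×1.65)×1.65 = 10.9 m²; P = b + 2y√(1+z²) = 2.48 + 2×1.65×2.693 = 11.37 m.
Hydraulic radius R = A/P = 10.9/11.37 = 0.9589 m.
Manning's equation: Q = (1/n) A R^(2/3) S^(1/2) = (1/0.018) × 10.9 × 0.9589^(2/3) × 0.0068^(1/2) = 48.5 m³/s.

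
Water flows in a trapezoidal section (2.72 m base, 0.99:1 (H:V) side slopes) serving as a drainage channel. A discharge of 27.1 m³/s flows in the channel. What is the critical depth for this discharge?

y_c = 1.74 m

At critical depth, Q² T / (g A³) = 1, i.e. A³/T = Q²/g = 27.1²/9.81 = 74.86.
At y = 1.44 m: A³/T = 38.19 — short.
At y = 1.74 m: A³/T = 74.92 — matches.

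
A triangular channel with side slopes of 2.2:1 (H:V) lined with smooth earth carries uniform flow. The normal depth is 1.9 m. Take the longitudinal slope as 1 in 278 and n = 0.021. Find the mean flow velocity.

For a triangular section with side slope z = 2.2: A = zy² = 2.2×1.9² = 7.942 m²; P = 2y√(1+z²) = 2×1.9×2.417 = 9.183 m.
Hydraulic radius R = A/P = 7.942/9.183 = 0.8648 m.
From Manning's equation, V = (1/n) R^(2/3) S^(1/2) = (1/0.021) × 0.8648^(2/3) × 0.003597^(1/2) = 2.59 m/s.

V = 2.59 m/s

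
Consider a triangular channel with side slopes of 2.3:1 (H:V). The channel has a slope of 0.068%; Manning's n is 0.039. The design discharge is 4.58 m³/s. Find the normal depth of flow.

y_n = 1.83 m

Manning's equation rearranged: A R^(2/3) = nQ / (1·√S) = 0.039 × 4.58 / (√0.00068) = 6.85.
Trying y = 2.08 m: A R^(2/3) = 9.642 — high.
Trying y = 1.48 m: A R^(2/3) = 3.891 — low.
Trying y = 1.83 m: A R^(2/3) = 6.852 — close enough.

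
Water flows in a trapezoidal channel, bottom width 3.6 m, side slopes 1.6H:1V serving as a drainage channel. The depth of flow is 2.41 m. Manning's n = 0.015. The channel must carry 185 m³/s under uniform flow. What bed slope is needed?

With bottom width b = 3.6 m and side slope z = 1.6: A = (b + zy)y = (3.6 + 1.6×2.41)×2.41 = 17.97 m²; P = b + 2y√(1+z²) = 3.6 + 2×2.41×1.887 = 12.69 m.
Hydraulic radius R = A/P = 17.97/12.69 = 1.416 m.
From Manning's equation, S = [nQ / (1 A R^(2/3))]² = [0.015 × 185 / (1 × 17.97 × 1.416^(2/3))]² = 0.015.

S = 0.015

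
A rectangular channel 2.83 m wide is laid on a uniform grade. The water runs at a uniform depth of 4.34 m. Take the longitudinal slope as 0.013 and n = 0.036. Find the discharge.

Flow area A = b·y = 2.83 × 4.34 = 12.28 m². Wetted perimeter P = b + 2y = 2.83 + 2×4.34 = 11.51 m.
Hydraulic radius R = A/P = 12.28/11.51 = 1.067 m.
Manning's equation: Q = (1/n) A R^(2/3) S^(1/2) = (1/0.036) × 12.28 × 1.067^(2/3) × 0.013^(1/2) = 40.6 m³/s.

Q = 40.6 m³/s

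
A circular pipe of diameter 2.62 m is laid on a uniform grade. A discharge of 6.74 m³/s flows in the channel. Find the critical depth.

At critical depth, Q² T / (g A³) = 1, i.e. A³/T = Q²/g = 6.74²/9.81 = 4.631.
Trying y = 1.38 m: A³/T = 9.121 — high.
Trying y = 0.906 m: A³/T = 1.816 — low.
Trying y = 1.16 m: A³/T = 4.696 — close enough.

y_c = 1.16 m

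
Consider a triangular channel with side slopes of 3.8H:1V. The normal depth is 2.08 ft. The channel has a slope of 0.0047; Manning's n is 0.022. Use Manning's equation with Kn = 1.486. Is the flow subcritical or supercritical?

subcritical

For a triangular section with side slope z = 3.8: A = zy² = 3.8×2.08² = 16.44 ft²; P = 2y√(1+z²) = 2×2.08×3.929 = 16.35 ft.
Hydraulic radius R = A/P = 16.44/16.35 = 1.006 ft.
V = (1.486/n) R^(2/3) √S = (1.486/0.022) × 1.006^(2/3) × √0.0047 = 4.648 ft/s. Hydraulic depth D_h = A/T = 16.44/15.81 = 1.04 ft.
Froude number Fr = V/√(g·D_h) = 4.648/√(32.2×1.04) = 0.803, which is less than 1, so the flow is subcritical.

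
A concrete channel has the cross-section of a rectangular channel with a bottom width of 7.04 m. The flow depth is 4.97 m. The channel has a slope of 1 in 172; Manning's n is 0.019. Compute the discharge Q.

Q = 227 m³/s

Flow area A = b·y = 7.04 × 4.97 = 34.99 m². Wetted perimeter P = b + 2y = 7.04 + 2×4.97 = 16.98 m.
Hydraulic radius R = A/P = 34.99/16.98 = 2.061 m.
Manning's equation: Q = (1/n) A R^(2/3) S^(1/2) = (1/0.019) × 34.99 × 2.061^(2/3) × 0.005814^(1/2) = 227 m³/s.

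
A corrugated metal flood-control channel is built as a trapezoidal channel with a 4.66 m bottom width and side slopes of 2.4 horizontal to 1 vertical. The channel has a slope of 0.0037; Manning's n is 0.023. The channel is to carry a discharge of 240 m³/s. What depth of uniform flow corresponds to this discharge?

y_n = 3.87 m

Manning's equation rearranged: A R^(2/3) = nQ / (1·√S) = 0.023 × 240 / (√0.0037) = 90.75.
At y = 4.91 m: A R^(2/3) = 155.6 — high.
At y = 2.76 m: A R^(2/3) = 43.28 — low.
At y = 3.87 m: A R^(2/3) = 90.7 — matches.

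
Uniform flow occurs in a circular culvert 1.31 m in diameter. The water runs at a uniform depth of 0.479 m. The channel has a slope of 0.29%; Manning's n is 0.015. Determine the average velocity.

V = 1.47 m/s

For a circular section of diameter D = 1.31 m at depth y = 0.479 m, the central angle is θ = 2 arccos(1 − 2y/D) = 2.598 rad. Then A = (D²/8)(θ − sin θ) = 0.4462 m² and P = Dθ/2 = 1.701 m.
Hydraulic radius R = A/P = 0.4462/1.701 = 0.2622 m.
From Manning's equation, V = (1/n) R^(2/3) S^(1/2) = (1/0.015) × 0.2622^(2/3) × 0.0029^(1/2) = 1.47 m/s.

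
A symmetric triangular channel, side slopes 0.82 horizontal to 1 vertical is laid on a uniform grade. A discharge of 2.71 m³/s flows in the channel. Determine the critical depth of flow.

y_c = 1.17 m

At critical depth, Q² T / (g A³) = 1, i.e. A³/T = Q²/g = 2.71²/9.81 = 0.7486.
At y = 1.3 m: A³/T = 1.248 — high.
At y = 0.983 m: A³/T = 0.3086 — low.
At y = 1.17 m: A³/T = 0.7371 — close enough.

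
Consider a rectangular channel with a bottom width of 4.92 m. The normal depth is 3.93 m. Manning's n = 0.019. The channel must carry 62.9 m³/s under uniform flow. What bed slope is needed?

S = 0.0022

Flow area A = b·y = 4.92 × 3.93 = 19.34 m². Wetted perimeter P = b + 2y = 4.92 + 2×3.93 = 12.78 m.
Hydraulic radius R = A/P = 19.34/12.78 = 1.513 m.
From Manning's equation, S = [nQ / (1 A R^(2/3))]² = [0.019 × 62.9 / (1 × 19.34 × 1.513^(2/3))]² = 0.0022.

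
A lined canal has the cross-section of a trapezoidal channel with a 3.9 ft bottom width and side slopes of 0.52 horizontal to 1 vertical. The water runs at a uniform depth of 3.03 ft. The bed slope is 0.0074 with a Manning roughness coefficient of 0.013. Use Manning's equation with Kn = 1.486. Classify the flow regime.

supercritical

With bottom width b = 3.9 ft and side slope z = 0.52: A = (b + zy)y = (3.9 + 0.52×3.03)×3.03 = 16.59 ft²; P = b + 2y√(1+z²) = 3.9 + 2×3.03×1.127 = 10.73 ft.
Hydraulic radius R = A/P = 16.59/10.73 = 1.546 ft.
V = (1.486/n) R^(2/3) √S = (1.486/0.013) × 1.546^(2/3) × √0.0074 = 13.15 ft/s. Hydraulic depth D_h = A/T = 16.59/7.051 = 2.353 ft.
Froude number Fr = V/√(g·D_h) = 13.15/√(32.2×2.353) = 1.51, which is greater than 1, so the flow is supercritical.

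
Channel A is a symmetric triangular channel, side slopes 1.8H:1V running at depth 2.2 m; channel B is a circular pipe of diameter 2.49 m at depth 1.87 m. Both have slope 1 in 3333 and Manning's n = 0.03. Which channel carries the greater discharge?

Channel A: For a triangular section with side slope z = 1.8: A = zy² = 1.8×2.2² = 8.712 m²; P = 2y√(1+z²) = 2×2.2×2.059 = 9.06 m. Hydraulic radius R = A/P = 8.712/9.06 = 0.9616 m. Q_A = (1/0.03)·8.712·0.9616^(2/3)·√0.0003 = 4.9 m³/s.
Channel B: For a circular section of diameter D = 2.49 m at depth y = 1.87 m, the central angle is θ = 2 arccos(1 − 2y/D) = 4.193 rad. Then A = (D²/8)(θ − sin θ) = 3.923 m² and P = Dθ/2 = 5.221 m. Hydraulic radius R = A/P = 3.923/5.221 = 0.7514 m. Q_B = (1/0.03)·3.923·0.7514^(2/3)·√0.0003 = 1.872 m³/s.
Q_A = 4.9 m³/s vs Q_B = 1.872 m³/s, so channel A carries more.

channel A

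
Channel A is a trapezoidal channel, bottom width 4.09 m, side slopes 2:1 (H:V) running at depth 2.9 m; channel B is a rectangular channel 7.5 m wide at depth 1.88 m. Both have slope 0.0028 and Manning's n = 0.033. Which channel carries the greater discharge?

Channel A: With bottom width b = 4.09 m and side slope z = 2: A = (b + zy)y = (4.09 + 2×2.9)×2.9 = 28.68 m²; P = b + 2y√(1+z²) = 4.09 + 2×2.9×2.236 = 17.06 m. Hydraulic radius R = A/P = 28.68/17.06 = 1.681 m. Q_A = (1/0.033)·28.68·1.681^(2/3)·√0.0028 = 65.03 m³/s.
Channel B: Flow area A = b·y = 7.5 × 1.88 = 14.1 m². Wetted perimeter P = b + 2y = 7.5 + 2×1.88 = 11.26 m. Hydraulic radius R = A/P = 14.1/11.26 = 1.252 m. Q_B = (1/0.033)·14.1·1.252^(2/3)·√0.0028 = 26.27 m³/s.
Q_A = 65.03 m³/s vs Q_B = 26.27 m³/s, so channel A carries more.

channel A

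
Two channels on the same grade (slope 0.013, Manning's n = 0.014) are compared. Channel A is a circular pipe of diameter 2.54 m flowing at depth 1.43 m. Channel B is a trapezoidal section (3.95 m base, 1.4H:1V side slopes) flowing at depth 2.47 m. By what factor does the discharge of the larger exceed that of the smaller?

Channel A: For a circular section of diameter D = 2.54 m at depth y = 1.43 m, the central angle is θ = 2 arccos(1 − 2y/D) = 3.394 rad. Then A = (D²/8)(θ − sin θ) = 2.939 m² and P = Dθ/2 = 4.311 m. Hydraulic radius R = A/P = 2.939/4.311 = 0.6818 m. Q_A = (1/0.014)·2.939·0.6818^(2/3)·√0.013 = 18.54 m³/s.
Channel B: With bottom width b = 3.95 m and side slope z = 1.4: A = (b + zy)y = (3.95 + 1.4×2.47)×2.47 = 18.3 m²; P = b + 2y√(1+z²) = 3.95 + 2×2.47×1.72 = 12.45 m. Hydraulic radius R = A/P = 18.3/12.45 = 1.47 m. Q_B = (1/0.014)·18.3·1.47^(2/3)·√0.013 = 192.6 m³/s.
The larger discharge is 192.6 m³/s and the smaller is 18.54 m³/s; the ratio is 10.4.

10.4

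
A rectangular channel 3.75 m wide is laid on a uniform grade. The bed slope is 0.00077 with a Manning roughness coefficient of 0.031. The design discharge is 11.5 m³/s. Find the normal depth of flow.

Manning's equation rearranged: A R^(2/3) = nQ / (1·√S) = 0.031 × 11.5 / (√0.00077) = 12.85.
Trying y = 3.82 m: A R^(2/3) = 16.69 — over.
Trying y = 2.36 m: A R^(2/3) = 9.113 — short.
Trying y = 3.09 m: A R^(2/3) = 12.84 — ≈ 12.85.

y_n = 3.09 m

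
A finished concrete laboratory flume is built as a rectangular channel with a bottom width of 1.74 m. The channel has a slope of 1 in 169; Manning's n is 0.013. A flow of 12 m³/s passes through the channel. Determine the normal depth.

y_n = 1.69 m

Manning's equation rearranged: A R^(2/3) = nQ / (1·√S) = 0.013 × 12 / (√0.005917) = 2.028.
Try y = 1.94 m: A R^(2/3) = 2.403 — too large.
Try y = 1.15 m: A R^(2/3) = 1.253 — too small.
Try y = 1.69 m: A R^(2/3) = 2.032 — ≈ 2.028.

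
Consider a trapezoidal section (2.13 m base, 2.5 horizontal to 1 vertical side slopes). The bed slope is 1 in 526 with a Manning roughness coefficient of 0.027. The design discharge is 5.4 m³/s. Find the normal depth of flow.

Manning's equation rearranged: A R^(2/3) = nQ / (1·√S) = 0.027 × 5.4 / (√0.001901) = 3.344.
At y = 0.788 m: A R^(2/3) = 2.054 — low.
At y = 1.24 m: A R^(2/3) = 5.288 — high.
At y = 0.999 m: A R^(2/3) = 3.345 — matches.

y_n = 0.999 m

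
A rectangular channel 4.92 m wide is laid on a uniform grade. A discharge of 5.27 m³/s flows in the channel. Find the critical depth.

For a rectangular channel, critical depth y_c = (q²/g)^(1/3) where q = Q/b = 5.27/4.92 = 1.071 m²/s.
So y_c = (1.071²/9.81)^(1/3) = 0.489 m.

y_c = 0.489 m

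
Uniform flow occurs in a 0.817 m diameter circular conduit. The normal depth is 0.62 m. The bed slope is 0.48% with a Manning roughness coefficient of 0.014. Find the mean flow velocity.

V = 1.95 m/s

For a circular section of diameter D = 0.817 m at depth y = 0.62 m, the central angle is θ = 2 arccos(1 − 2y/D) = 4.23 rad. Then A = (D²/8)(θ − sin θ) = 0.4269 m² and P = Dθ/2 = 1.728 m.
Hydraulic radius R = A/P = 0.4269/1.728 = 0.247 m.
From Manning's equation, V = (1/n) R^(2/3) S^(1/2) = (1/0.014) × 0.247^(2/3) × 0.0048^(1/2) = 1.95 m/s.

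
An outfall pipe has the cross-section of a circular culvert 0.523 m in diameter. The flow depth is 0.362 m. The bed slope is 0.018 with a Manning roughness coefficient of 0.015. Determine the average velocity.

For a circular section of diameter D = 0.523 m at depth y = 0.362 m, the central angle is θ = 2 arccos(1 − 2y/D) = 3.931 rad. Then A = (D²/8)(θ − sin θ) = 0.1587 m² and P = Dθ/2 = 1.028 m.
Hydraulic radius R = A/P = 0.1587/1.028 = 0.1544 m.
From Manning's equation, V = (1/n) R^(2/3) S^(1/2) = (1/0.015) × 0.1544^(2/3) × 0.018^(1/2) = 2.57 m/s.

V = 2.57 m/s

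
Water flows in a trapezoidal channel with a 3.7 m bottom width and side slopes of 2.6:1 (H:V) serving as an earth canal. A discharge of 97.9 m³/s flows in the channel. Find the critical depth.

At critical depth, Q² T / (g A³) = 1, i.e. A³/T = Q²/g = 97.9²/9.81 = 977.
At y = 2.22 m: A³/T = 609.9 — too small.
At y = 2.74 m: A³/T = 1453 — too large.
At y = 2.49 m: A³/T = 976.6 — ≈ 977.

y_c = 2.49 m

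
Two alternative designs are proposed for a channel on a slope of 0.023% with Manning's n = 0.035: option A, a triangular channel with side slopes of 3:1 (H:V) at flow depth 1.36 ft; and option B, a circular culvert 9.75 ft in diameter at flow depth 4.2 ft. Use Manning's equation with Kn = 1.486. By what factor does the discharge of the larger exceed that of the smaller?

Channel A: For a triangular section with side slope z = 3: A = zy² = 3×1.36² = 5.549 ft²; P = 2y√(1+z²) = 2×1.36×3.162 = 8.601 ft. Hydraulic radius R = A/P = 5.549/8.601 = 0.6451 ft. Q_A = (1.486/0.035)·5.549·0.6451^(2/3)·√0.00023 = 2.667 ft³/s.
Channel B: For a circular section of diameter D = 9.75 ft at depth y = 4.2 ft, the central angle is θ = 2 arccos(1 − 2y/D) = 2.864 rad. Then A = (D²/8)(θ − sin θ) = 30.77 ft² and P = Dθ/2 = 13.96 ft. Hydraulic radius R = A/P = 30.77/13.96 = 2.204 ft. Q_B = (1.486/0.035)·30.77·2.204^(2/3)·√0.00023 = 33.56 ft³/s.
The larger discharge is 33.56 ft³/s and the smaller is 2.667 ft³/s; the ratio is 12.6.

12.6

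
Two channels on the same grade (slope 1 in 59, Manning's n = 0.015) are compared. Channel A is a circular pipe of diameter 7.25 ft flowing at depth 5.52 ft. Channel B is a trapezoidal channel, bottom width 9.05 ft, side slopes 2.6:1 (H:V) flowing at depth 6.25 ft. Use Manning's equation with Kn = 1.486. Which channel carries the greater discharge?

Channel A: For a circular section of diameter D = 7.25 ft at depth y = 5.52 ft, the central angle is θ = 2 arccos(1 − 2y/D) = 4.242 rad. Then A = (D²/8)(θ − sin θ) = 33.73 ft² and P = Dθ/2 = 15.38 ft. Hydraulic radius R = A/P = 33.73/15.38 = 2.193 ft. Q_A = (1.486/0.015)·33.73·2.193^(2/3)·√0.01695 = 734.3 ft³/s.
Channel B: With bottom width b = 9.05 ft and side slope z = 2.6: A = (b + zy)y = (9.05 + 2.6×6.25)×6.25 = 158.1 ft²; P = b + 2y√(1+z²) = 9.05 + 2×6.25×2.786 = 43.87 ft. Hydraulic radius R = A/P = 158.1/43.87 = 3.604 ft. Q_B = (1.486/0.015)·158.1·3.604^(2/3)·√0.01695 = 4794 ft³/s.
Q_A = 734.3 ft³/s vs Q_B = 4794 ft³/s, so channel B carries more.

channel B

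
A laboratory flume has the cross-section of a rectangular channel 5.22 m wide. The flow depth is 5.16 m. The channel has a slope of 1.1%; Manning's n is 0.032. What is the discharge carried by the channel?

Flow area A = b·y = 5.22 × 5.16 = 26.94 m². Wetted perimeter P = b + 2y = 5.22 + 2×5.16 = 15.54 m.
Hydraulic radius R = A/P = 26.94/15.54 = 1.733 m.
Manning's equation: Q = (1/n) A R^(2/3) S^(1/2) = (1/0.032) × 26.94 × 1.733^(2/3) × 0.011^(1/2) = 127 m³/s.

Q = 127 m³/s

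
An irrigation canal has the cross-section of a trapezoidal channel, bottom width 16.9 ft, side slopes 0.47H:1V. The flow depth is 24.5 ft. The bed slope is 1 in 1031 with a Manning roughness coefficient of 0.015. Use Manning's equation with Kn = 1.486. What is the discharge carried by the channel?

Q = 9840 ft³/s

With bottom width b = 16.9 ft and side slope z = 0.47: A = (b + zy)y = (16.9 + 0.47×24.5)×24.5 = 696.2 ft²; P = b + 2y√(1+z²) = 16.9 + 2×24.5×1.105 = 71.04 ft.
Hydraulic radius R = A/P = 696.2/71.04 = 9.799 ft.
Manning's equation: Q = (1.486/n) A R^(2/3) S^(1/2) = (1.486/0.015) × 696.2 × 9.799^(2/3) × 0.0009699^(1/2) = 9840 ft³/s.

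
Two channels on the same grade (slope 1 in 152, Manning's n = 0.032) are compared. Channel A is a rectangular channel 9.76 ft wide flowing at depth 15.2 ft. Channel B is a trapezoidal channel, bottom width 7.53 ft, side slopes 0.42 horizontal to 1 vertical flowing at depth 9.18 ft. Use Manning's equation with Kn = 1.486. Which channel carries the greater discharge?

Channel A: Flow area A = b·y = 9.76 × 15.2 = 148.4 ft². Wetted perimeter P = b + 2y = 9.76 + 2×15.2 = 40.16 ft. Hydraulic radius R = A/P = 148.4/40.16 = 3.694 ft. Q_A = (1.486/0.032)·148.4·3.694^(2/3)·√0.006579 = 1335 ft³/s.
Channel B: With bottom width b = 7.53 ft and side slope z = 0.42: A = (b + zy)y = (7.53 + 0.42×9.18)×9.18 = 104.5 ft²; P = b + 2y√(1+z²) = 7.53 + 2×9.18×1.085 = 27.44 ft. Hydraulic radius R = A/P = 104.5/27.44 = 3.809 ft. Q_B = (1.486/0.032)·104.5·3.809^(2/3)·√0.006579 = 960.1 ft³/s.
Q_A = 1335 ft³/s vs Q_B = 960.1 ft³/s, so channel A carries more.

channel A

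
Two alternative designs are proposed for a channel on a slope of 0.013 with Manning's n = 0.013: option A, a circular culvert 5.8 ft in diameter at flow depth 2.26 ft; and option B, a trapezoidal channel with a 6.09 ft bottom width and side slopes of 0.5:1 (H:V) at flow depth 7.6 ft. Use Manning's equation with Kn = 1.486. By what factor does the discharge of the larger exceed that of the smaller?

Channel A: For a circular section of diameter D = 5.8 ft at depth y = 2.26 ft, the central angle is θ = 2 arccos(1 − 2y/D) = 2.697 rad. Then A = (D²/8)(θ − sin θ) = 9.529 ft² and P = Dθ/2 = 7.82 ft. Hydraulic radius R = A/P = 9.529/7.82 = 1.219 ft. Q_A = (1.486/0.013)·9.529·1.219^(2/3)·√0.013 = 141.7 ft³/s.
Channel B: With bottom width b = 6.09 ft and side slope z = 0.5: A = (b + zy)y = (6.09 + 0.5×7.6)×7.6 = 75.16 ft²; P = b + 2y√(1+z²) = 6.09 + 2×7.6×1.118 = 23.08 ft. Hydraulic radius R = A/P = 75.16/23.08 = 3.256 ft. Q_B = (1.486/0.013)·75.16·3.256^(2/3)·√0.013 = 2152 ft³/s.
The larger discharge is 2152 ft³/s and the smaller is 141.7 ft³/s; the ratio is 15.2.

15.2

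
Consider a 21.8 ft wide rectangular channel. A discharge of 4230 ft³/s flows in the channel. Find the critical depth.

For a rectangular channel, critical depth y_c = (q²/g)^(1/3) where q = Q/b = 4230/21.8 = 194 ft²/s.
So y_c = (194²/32.2)^(1/3) = 10.5 ft.

y_c = 10.5 ft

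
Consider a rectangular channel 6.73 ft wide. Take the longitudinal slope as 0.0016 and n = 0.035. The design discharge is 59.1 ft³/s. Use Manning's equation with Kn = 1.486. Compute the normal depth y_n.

Manning's equation rearranged: A R^(2/3) = nQ / (1.486·√S) = 0.035 × 59.1 / (1.486 × √0.0016) = 34.8.
At y = 4.49 ft: A R^(2/3) = 46.74 — over.
At y = 3.58 ft: A R^(2/3) = 34.78 — close enough.

y_n = 3.58 ft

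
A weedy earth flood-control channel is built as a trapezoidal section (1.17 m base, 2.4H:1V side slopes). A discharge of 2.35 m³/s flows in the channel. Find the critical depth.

y_c = 0.525 m

At critical depth, Q² T / (g A³) = 1, i.e. A³/T = Q²/g = 2.35²/9.81 = 0.5629.
At y = 0.441 m: A³/T = 0.2887 — short.
At y = 0.589 m: A³/T = 0.8816 — over.
At y = 0.525 m: A³/T = 0.5627 — close enough.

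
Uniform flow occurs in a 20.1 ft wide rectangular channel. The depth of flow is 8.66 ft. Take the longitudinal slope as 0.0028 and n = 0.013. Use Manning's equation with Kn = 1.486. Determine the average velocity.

Flow area A = b·y = 20.1 × 8.66 = 174.1 ft². Wetted perimeter P = b + 2y = 20.1 + 2×8.66 = 37.42 ft.
Hydraulic radius R = A/P = 174.1/37.42 = 4.652 ft.
From Manning's equation, V = (1.486/n) R^(2/3) S^(1/2) = (1.486/0.013) × 4.652^(2/3) × 0.0028^(1/2) = 16.9 ft/s.

V = 16.9 ft/s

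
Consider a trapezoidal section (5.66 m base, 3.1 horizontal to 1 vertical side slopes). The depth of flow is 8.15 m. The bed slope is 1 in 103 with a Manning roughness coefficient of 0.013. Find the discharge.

With bottom width b = 5.66 m and side slope z = 3.1: A = (b + zy)y = (5.66 + 3.1×8.15)×8.15 = 252 m²; P = b + 2y√(1+z²) = 5.66 + 2×8.15×3.257 = 58.75 m.
Hydraulic radius R = A/P = 252/58.75 = 4.29 m.
Manning's equation: Q = (1/n) A R^(2/3) S^(1/2) = (1/0.013) × 252 × 4.29^(2/3) × 0.009709^(1/2) = 5040 m³/s.

Q = 5040 m³/s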